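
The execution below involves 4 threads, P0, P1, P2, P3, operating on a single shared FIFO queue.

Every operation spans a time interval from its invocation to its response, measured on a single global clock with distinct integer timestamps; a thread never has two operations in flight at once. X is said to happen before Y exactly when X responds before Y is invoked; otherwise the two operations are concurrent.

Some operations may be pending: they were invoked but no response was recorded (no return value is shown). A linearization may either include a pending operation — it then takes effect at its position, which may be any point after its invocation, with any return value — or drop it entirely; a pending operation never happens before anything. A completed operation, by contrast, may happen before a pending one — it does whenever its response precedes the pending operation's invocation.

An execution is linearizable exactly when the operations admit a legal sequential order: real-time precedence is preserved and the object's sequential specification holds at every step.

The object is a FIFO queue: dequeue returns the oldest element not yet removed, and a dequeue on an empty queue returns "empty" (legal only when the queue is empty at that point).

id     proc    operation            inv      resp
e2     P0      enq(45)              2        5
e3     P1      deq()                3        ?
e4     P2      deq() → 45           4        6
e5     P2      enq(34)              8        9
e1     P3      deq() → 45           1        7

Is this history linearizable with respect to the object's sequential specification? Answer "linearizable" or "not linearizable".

prefix check: 1..6 passes, 1..7 fails once e1's time-7 response joins
real-time-consistent orders of the 3 completed operations: 6 — all fail the FIFO queue replay
include/drop combinations of the 1 pending operation (e3) were all tried; none helps
e.g. e1, e2, e4 (pending dropped): illegal at step 1, since e1 deq() → 45 cannot apply there
e.g. e1, e4, e2 (pending dropped): illegal at step 1, since e1 deq() → 45 cannot apply there

not linearizable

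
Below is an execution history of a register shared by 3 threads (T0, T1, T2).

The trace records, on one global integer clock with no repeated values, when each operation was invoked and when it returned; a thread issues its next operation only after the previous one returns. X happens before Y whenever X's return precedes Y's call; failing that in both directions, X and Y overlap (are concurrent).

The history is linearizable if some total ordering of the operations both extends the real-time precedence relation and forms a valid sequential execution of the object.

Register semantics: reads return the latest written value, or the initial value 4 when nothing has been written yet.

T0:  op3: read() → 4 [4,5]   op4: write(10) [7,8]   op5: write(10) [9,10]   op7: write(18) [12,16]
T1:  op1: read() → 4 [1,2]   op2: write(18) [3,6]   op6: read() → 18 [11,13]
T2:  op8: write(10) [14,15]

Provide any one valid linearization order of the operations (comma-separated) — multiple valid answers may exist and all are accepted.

op1, op3, op2, op4, op5, op7, op6, op8

step 1: op1 read() → 4 — value 4
step 2: op3 read() → 4 — value 4
step 3: op2 write(18) — value 18
step 4: op4 write(10) — value 10
step 5: op5 write(10) — value 10
step 6: op7 write(18) — value 18
step 7: op6 read() → 18 — value 18
step 8: op8 write(10) — value 10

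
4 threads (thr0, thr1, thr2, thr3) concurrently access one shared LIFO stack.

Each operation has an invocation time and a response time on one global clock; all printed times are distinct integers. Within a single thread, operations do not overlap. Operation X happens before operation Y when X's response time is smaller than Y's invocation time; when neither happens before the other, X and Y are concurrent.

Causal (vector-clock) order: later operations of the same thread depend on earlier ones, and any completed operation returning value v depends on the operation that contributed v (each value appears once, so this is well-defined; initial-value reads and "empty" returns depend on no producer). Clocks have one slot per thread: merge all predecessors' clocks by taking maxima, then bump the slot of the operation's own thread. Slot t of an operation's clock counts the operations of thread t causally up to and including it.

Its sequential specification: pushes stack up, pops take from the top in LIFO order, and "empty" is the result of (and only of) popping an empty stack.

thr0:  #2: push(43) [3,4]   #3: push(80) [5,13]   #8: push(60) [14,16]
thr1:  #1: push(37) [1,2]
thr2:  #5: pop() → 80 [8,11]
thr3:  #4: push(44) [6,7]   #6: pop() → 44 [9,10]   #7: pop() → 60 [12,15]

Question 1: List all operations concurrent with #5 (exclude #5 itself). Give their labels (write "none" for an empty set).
overlap test against #5 [8,11]: concurrent iff the interval meets 8..11
#1 [1,2]: before
#2 [3,4]: before
#3 [5,13]: concurrent
#4 [6,7]: before
#6 [9,10]: concurrent
#7 [12,15]: after
#8 [14,16]: after

#3, #6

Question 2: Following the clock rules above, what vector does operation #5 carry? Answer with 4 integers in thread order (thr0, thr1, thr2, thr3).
root op #4, invoked 6: fresh clock plus thr3's own tick → (0, 0, 0, 1)
root op #1, invoked 1: fresh clock plus thr1's own tick → (0, 1, 0, 0)
root op #2, invoked 3: fresh clock plus thr0's own tick → (1, 0, 0, 0)
from VC(#4)=(0, 0, 0, 1), #6 (invoked 9) maxes components and bumps thr3 → (0, 0, 0, 2)
from VC(#2)=(1, 0, 0, 0), #3 (invoked 5) maxes components and bumps thr0 → (2, 0, 0, 0)
from VC(#3)=(2, 0, 0, 0), #5 (invoked 8) maxes components and bumps thr2 → (2, 0, 1, 0)
from VC(#3)=(2, 0, 0, 0), #8 (invoked 14) maxes components and bumps thr0 → (3, 0, 0, 0)
from VC(#6)=(0, 0, 0, 2), VC(#8)=(3, 0, 0, 0), #7 (invoked 12) maxes components and bumps thr3 → (3, 0, 0, 3)
target: VC(#5) = (2, 0, 1, 0)

(2, 0, 1, 0)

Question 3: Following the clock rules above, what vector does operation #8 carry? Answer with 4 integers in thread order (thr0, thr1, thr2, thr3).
invoked at 6, #4 has no predecessors; its own thr3 bump gives (0, 0, 0, 1)
invoked at 1, #1 has no predecessors; its own thr1 bump gives (0, 1, 0, 0)
invoked at 3, #2 has no predecessors; its own thr0 bump gives (1, 0, 0, 0)
#6, invoked 9, takes VC(#4)=(0, 0, 0, 1) under max, adds 1 for thr3 → (0, 0, 0, 2)
#3, invoked 5, takes VC(#2)=(1, 0, 0, 0) under max, adds 1 for thr0 → (2, 0, 0, 0)
#5, invoked 8, takes VC(#3)=(2, 0, 0, 0) under max, adds 1 for thr2 → (2, 0, 1, 0)
#8, invoked 14, takes VC(#3)=(2, 0, 0, 0) under max, adds 1 for thr0 → (3, 0, 0, 0)
#7, invoked 12, takes VC(#6)=(0, 0, 0, 2), VC(#8)=(3, 0, 0, 0) under max, adds 1 for thr3 → (3, 0, 0, 3)
target: VC(#8) = (3, 0, 0, 0)

(3, 0, 0, 0)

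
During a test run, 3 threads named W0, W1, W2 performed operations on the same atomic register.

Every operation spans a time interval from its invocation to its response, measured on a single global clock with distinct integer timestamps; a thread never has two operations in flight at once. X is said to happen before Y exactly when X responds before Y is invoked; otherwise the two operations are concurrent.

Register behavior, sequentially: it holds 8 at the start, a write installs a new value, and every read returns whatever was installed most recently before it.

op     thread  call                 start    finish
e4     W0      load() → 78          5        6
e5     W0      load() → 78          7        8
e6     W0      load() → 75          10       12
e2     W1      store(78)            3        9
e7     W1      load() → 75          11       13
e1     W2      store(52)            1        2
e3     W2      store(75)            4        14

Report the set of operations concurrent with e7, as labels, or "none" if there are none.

e3, e6

e7 spans [11,13]; an op avoiding the whole window 11..13 is ordered, any other is concurrent
e1 [1,2]: before
e2 [3,9]: before
e3 [4,14]: concurrent
e4 [5,6]: before
e5 [7,8]: before
e6 [10,12]: concurrent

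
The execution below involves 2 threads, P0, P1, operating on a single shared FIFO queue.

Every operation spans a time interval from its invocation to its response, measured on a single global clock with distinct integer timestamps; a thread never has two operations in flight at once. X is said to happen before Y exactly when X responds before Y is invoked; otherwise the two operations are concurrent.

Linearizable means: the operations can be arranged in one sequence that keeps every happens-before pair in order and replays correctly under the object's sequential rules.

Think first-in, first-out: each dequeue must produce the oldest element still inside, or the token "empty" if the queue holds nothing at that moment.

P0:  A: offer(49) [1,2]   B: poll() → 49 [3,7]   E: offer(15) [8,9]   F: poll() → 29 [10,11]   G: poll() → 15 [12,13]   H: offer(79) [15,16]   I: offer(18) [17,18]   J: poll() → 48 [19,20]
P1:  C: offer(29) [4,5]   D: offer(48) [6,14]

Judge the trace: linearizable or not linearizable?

a witness: A, B, C, E, D, F, G, H, I, J
step 1: A offer(49) — queue <49>
step 2: B poll() → 49 — queue <>
step 3: C offer(29) — queue <29>
step 4: E offer(15) — queue <29,15>
step 5: D offer(48) — queue <29,15,48>
step 6: F poll() → 29 — queue <15,48>
step 7: G poll() → 15 — queue <48>
step 8: H offer(79) — queue <48,79>
step 9: I offer(18) — queue <48,79,18>
step 10: J poll() → 48 — queue <79,18>

linearizable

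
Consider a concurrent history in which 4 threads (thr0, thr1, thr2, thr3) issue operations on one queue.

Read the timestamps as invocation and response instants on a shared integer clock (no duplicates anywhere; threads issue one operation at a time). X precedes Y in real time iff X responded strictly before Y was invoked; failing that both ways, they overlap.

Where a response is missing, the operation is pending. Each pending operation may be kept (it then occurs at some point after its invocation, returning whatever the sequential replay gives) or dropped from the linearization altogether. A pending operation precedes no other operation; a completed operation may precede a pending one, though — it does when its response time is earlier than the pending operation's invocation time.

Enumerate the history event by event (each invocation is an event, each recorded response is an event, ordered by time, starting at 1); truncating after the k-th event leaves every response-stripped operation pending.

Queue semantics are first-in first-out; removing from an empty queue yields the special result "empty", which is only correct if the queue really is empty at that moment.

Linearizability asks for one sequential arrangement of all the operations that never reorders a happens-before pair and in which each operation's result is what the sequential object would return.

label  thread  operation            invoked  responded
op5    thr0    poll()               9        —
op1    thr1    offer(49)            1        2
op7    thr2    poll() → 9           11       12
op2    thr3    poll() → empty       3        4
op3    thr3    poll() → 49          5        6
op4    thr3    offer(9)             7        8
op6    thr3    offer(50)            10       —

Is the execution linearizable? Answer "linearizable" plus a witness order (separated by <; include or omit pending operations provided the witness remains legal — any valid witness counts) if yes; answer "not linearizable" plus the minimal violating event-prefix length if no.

the violation lands at event 4, op2's response at time 4: events 1..3 linearize, events 1..4 do not
one real-time candidate order over the 2 completed operations — the queue replay rejects it
take op1, op2: step 2 already fails, because op2 poll() → empty cannot occur there

not linearizable — minimal violating prefix: 4 events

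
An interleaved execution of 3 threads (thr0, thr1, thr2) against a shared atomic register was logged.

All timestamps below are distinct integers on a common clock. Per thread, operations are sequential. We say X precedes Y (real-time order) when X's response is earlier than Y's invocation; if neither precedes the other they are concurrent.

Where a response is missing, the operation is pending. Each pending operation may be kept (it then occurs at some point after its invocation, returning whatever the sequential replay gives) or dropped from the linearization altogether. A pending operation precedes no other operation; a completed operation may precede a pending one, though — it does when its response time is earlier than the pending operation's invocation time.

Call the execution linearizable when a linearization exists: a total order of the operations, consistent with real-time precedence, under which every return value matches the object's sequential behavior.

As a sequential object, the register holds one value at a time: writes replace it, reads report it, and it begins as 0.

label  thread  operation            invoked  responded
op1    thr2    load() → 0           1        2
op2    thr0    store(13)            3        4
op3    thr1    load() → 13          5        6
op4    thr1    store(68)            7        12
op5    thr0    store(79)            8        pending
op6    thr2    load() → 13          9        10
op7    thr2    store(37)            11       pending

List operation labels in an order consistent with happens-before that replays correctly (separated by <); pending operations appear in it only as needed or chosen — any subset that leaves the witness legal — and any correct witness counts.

op1 < op2 < op3 < op6 < op4

step 1: op1 load() → 0 — value 0
step 2: op2 store(13) — value 13
step 3: op3 load() → 13 — value 13
step 4: op6 load() → 13 — value 13
step 5: op4 store(68) — value 68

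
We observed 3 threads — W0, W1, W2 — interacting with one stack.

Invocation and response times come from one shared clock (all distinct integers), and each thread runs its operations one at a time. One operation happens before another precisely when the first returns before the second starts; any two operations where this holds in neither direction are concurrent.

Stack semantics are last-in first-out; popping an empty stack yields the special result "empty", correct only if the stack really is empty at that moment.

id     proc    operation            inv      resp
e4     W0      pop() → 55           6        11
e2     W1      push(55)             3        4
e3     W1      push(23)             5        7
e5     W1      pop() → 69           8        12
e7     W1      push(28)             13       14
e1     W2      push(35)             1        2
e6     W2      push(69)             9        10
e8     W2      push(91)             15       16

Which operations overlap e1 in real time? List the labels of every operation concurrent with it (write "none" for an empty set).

e1 runs from 1 to 2; window-overlapping ops are concurrent
e2 [3,4]: after
e3 [5,7]: after
e4 [6,11]: after
e5 [8,12]: after
e6 [9,10]: after
e7 [13,14]: after
e8 [15,16]: after

none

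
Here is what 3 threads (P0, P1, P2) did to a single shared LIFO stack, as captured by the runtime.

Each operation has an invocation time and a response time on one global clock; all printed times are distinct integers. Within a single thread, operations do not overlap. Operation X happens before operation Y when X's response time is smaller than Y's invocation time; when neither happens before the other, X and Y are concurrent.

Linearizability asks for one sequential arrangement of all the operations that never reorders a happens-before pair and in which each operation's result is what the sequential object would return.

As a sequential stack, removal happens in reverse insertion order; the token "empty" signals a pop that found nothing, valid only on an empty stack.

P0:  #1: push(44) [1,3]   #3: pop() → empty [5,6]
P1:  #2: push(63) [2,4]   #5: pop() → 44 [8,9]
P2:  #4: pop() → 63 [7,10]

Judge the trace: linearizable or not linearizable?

not linearizable

events 1..5 are fine; event 6 — the response of #3 at time 6 — makes the prefix non-linearizable
all 2 real-time-respecting orders fail — 3 completed LIFO stack operations, no legal replay
sample order #1, #2, #3 stalls at step 3 — #3 pop() → empty has no legal effect
sample order #2, #1, #3 stalls at step 3 — #3 pop() → empty has no legal effect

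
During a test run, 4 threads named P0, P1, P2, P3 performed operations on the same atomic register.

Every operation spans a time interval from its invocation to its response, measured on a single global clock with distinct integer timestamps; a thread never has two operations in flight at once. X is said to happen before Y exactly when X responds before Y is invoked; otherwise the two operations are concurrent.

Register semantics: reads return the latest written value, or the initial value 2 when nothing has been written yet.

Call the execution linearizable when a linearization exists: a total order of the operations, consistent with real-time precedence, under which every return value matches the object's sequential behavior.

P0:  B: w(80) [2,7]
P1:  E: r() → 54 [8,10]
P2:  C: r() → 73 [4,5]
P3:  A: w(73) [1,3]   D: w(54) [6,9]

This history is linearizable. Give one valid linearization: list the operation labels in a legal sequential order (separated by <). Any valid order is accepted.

after step 1 (A w(73)): value 73
after step 2 (C r() → 73): value 73
after step 3 (B w(80)): value 80
after step 4 (D w(54)): value 54
after step 5 (E r() → 54): value 54

A < C < B < D < E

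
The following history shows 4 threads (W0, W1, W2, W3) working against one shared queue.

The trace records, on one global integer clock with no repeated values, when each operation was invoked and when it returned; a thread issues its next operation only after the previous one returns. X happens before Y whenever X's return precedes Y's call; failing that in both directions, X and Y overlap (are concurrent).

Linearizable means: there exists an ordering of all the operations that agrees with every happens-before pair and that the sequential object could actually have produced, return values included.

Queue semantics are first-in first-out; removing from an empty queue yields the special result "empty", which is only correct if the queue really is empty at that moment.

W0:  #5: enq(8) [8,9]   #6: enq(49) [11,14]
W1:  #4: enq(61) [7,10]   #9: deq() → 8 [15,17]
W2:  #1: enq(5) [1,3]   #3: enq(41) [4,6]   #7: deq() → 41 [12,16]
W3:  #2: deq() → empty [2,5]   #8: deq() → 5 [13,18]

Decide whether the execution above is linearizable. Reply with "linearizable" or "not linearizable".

linearizable

a witness: #2, #1, #3, #5, #4, #6, #8, #7, #9
step 1: #2 deq() → empty — queue <>
step 2: #1 enq(5) — queue <5>
step 3: #3 enq(41) — queue <5,41>
step 4: #5 enq(8) — queue <5,41,8>
step 5: #4 enq(61) — queue <5,41,8,61>
step 6: #6 enq(49) — queue <5,41,8,61,49>
step 7: #8 deq() → 5 — queue <41,8,61,49>
step 8: #7 deq() → 41 — queue <8,61,49>
step 9: #9 deq() → 8 — queue <61,49>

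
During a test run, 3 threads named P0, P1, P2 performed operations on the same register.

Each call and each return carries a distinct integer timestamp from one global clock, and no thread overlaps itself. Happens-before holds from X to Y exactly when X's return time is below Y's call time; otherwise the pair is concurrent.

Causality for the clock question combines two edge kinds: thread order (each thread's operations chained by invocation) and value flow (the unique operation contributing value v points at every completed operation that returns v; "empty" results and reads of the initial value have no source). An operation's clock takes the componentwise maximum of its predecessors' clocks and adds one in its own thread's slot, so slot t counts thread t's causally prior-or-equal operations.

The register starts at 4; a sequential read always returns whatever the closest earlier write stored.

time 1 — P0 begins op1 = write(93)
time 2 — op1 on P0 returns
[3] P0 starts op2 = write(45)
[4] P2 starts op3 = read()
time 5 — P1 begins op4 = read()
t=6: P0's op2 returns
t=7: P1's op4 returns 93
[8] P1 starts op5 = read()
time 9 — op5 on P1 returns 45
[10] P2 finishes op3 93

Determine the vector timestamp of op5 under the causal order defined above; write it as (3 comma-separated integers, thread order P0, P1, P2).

(2, 2, 0)

root op op1, invoked 1: fresh clock plus P0's own tick → (1, 0, 0)
op3, invoked 4, takes VC(op1)=(1, 0, 0) under max, adds 1 for P2 → (1, 0, 1)
op4, invoked 5, takes VC(op1)=(1, 0, 0) under max, adds 1 for P1 → (1, 1, 0)
op2, invoked 3, takes VC(op1)=(1, 0, 0) under max, adds 1 for P0 → (2, 0, 0)
op5, invoked 8, takes VC(op2)=(2, 0, 0), VC(op4)=(1, 1, 0) under max, adds 1 for P1 → (2, 2, 0)
target: VC(op5) = (2, 2, 0)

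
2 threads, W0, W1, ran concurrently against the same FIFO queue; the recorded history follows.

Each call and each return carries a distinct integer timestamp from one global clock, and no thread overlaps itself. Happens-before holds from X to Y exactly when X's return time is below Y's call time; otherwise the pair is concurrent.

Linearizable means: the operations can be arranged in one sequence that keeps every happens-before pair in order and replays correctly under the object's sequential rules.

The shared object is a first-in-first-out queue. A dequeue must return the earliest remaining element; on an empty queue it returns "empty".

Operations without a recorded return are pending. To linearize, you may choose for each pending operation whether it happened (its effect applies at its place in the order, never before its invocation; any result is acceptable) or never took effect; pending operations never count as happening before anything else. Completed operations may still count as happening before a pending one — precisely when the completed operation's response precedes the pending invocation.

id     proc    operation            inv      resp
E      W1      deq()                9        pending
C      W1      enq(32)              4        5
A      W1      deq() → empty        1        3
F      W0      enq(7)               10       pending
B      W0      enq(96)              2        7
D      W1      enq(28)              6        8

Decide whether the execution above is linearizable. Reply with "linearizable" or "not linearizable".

linearizable

one valid linearization: A, B, C, D
after step 1 (A deq() → empty): queue <>
after step 2 (B enq(96)): queue <96>
after step 3 (C enq(32)): queue <96,32>
after step 4 (D enq(28)): queue <96,32,28>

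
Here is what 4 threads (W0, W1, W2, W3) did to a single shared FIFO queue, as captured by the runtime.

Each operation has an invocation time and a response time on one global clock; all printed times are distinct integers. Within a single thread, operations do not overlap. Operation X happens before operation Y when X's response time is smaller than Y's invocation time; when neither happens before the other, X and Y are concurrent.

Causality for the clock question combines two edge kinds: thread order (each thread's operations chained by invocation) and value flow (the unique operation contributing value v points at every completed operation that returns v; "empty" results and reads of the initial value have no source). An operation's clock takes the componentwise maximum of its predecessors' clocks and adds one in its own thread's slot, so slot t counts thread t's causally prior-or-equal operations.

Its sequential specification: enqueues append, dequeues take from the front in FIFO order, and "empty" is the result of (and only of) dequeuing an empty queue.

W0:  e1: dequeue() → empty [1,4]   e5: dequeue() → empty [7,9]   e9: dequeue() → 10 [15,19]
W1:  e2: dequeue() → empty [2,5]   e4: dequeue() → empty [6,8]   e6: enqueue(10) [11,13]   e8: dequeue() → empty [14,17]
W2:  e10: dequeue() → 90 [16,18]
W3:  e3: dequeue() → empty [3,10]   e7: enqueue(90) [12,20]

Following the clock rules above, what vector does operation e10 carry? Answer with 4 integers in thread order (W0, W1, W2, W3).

(0, 0, 1, 2)

no predecessors for e3 (invoked 3): W3 increments from zero → (0, 0, 0, 1)
no predecessors for e2 (invoked 2): W1 increments from zero → (0, 1, 0, 0)
no predecessors for e1 (invoked 1): W0 increments from zero → (1, 0, 0, 0)
invoked at 12, e7 merges VC(e3)=(0, 0, 0, 1) and bumps W3's slot → (0, 0, 0, 2)
invoked at 6, e4 merges VC(e2)=(0, 1, 0, 0) and bumps W1's slot → (0, 2, 0, 0)
invoked at 7, e5 merges VC(e1)=(1, 0, 0, 0) and bumps W0's slot → (2, 0, 0, 0)
invoked at 16, e10 merges VC(e7)=(0, 0, 0, 2) and bumps W2's slot → (0, 0, 1, 2)
invoked at 11, e6 merges VC(e4)=(0, 2, 0, 0) and bumps W1's slot → (0, 3, 0, 0)
invoked at 14, e8 merges VC(e6)=(0, 3, 0, 0) and bumps W1's slot → (0, 4, 0, 0)
invoked at 15, e9 merges VC(e5)=(2, 0, 0, 0), VC(e6)=(0, 3, 0, 0) and bumps W0's slot → (3, 3, 0, 0)
target: VC(e10) = (0, 0, 1, 2)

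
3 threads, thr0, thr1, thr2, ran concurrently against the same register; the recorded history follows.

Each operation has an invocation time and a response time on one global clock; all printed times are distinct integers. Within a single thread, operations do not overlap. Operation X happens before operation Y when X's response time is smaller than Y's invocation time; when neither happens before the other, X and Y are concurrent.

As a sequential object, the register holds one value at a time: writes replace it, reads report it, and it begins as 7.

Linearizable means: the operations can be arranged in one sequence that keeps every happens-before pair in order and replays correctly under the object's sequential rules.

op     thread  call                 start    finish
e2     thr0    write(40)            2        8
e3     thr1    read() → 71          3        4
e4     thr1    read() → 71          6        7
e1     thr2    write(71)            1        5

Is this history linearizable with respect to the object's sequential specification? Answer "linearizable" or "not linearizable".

linearizable

witness order: e1, e3, e4, e2
after step 1 (e1 write(71)): value 71
after step 2 (e3 read() → 71): value 71
after step 3 (e4 read() → 71): value 71
after step 4 (e2 write(40)): value 40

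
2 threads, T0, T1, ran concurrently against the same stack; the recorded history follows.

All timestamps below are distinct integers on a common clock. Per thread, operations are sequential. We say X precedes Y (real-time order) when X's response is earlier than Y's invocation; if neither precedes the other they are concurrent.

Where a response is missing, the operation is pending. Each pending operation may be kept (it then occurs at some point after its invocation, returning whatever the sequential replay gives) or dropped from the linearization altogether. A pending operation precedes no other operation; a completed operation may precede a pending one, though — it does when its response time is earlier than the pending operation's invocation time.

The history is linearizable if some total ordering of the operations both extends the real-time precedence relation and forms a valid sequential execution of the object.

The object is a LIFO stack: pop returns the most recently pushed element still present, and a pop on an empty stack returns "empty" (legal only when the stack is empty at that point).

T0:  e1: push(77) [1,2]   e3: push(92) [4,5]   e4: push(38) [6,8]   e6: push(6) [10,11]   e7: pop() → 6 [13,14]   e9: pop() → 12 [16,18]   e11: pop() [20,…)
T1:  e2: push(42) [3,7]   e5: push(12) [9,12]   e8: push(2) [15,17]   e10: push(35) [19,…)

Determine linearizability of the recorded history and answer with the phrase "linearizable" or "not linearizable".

linearizable

one valid linearization: e1, e2, e3, e4, e5, e6, e7, e9, e8
after step 1 (e1 push(77)): stack <77>
after step 2 (e2 push(42)): stack <77,42>
after step 3 (e3 push(92)): stack <77,42,92>
after step 4 (e4 push(38)): stack <77,42,92,38>
after step 5 (e5 push(12)): stack <77,42,92,38,12>
after step 6 (e6 push(6)): stack <77,42,92,38,12,6>
after step 7 (e7 pop() → 6): stack <77,42,92,38,12>
after step 8 (e9 pop() → 12): stack <77,42,92,38>
after step 9 (e8 push(2)): stack <77,42,92,38,2>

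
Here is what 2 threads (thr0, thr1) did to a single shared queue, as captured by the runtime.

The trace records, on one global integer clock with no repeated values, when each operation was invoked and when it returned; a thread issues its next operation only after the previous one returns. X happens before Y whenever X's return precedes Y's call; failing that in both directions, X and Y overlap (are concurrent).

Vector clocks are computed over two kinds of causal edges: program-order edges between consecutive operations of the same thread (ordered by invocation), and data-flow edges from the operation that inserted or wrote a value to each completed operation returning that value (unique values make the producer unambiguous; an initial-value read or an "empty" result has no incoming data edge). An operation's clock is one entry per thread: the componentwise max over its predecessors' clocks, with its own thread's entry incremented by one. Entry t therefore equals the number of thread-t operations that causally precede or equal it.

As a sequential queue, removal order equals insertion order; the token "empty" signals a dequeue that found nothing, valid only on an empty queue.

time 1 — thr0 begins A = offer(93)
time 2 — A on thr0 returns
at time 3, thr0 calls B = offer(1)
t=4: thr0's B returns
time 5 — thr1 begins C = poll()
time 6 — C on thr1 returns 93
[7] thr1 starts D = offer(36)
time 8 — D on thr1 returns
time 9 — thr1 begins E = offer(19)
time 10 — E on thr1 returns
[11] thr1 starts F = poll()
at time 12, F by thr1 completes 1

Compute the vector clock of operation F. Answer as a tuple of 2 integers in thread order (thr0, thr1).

(2, 4)

invoked at 1, A has no predecessors; its own thr0 bump gives (1, 0)
C, invoked 5, takes VC(A)=(1, 0) under max, adds 1 for thr1 → (1, 1)
B, invoked 3, takes VC(A)=(1, 0) under max, adds 1 for thr0 → (2, 0)
D, invoked 7, takes VC(C)=(1, 1) under max, adds 1 for thr1 → (1, 2)
E, invoked 9, takes VC(D)=(1, 2) under max, adds 1 for thr1 → (1, 3)
F, invoked 11, takes VC(B)=(2, 0), VC(E)=(1, 3) under max, adds 1 for thr1 → (2, 4)
target: VC(F) = (2, 4)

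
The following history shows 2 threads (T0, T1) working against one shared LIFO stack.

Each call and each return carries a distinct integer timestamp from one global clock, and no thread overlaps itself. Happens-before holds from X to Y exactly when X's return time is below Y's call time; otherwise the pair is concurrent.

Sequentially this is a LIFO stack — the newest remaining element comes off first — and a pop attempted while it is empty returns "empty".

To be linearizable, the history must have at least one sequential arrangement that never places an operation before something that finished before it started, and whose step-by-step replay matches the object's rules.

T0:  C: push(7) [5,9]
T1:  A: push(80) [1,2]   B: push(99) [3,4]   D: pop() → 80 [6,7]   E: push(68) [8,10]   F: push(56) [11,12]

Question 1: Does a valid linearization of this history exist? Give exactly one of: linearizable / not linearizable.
not linearizable

already the first 7 events (up to D's response at time 7) admit no linearization; the first 6 still do
one real-time candidate order over the 3 completed operations — the LIFO stack replay rejects it
include/drop combinations of the 1 pending operation (C) were all tried; none helps
sample order A, B, D (pending dropped) stalls at step 3 — D pop() → 80 has no legal effect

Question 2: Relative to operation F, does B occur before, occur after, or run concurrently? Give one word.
before

B spans [3,4], F spans [11,12]
resp(B)=4 < inv(F)=11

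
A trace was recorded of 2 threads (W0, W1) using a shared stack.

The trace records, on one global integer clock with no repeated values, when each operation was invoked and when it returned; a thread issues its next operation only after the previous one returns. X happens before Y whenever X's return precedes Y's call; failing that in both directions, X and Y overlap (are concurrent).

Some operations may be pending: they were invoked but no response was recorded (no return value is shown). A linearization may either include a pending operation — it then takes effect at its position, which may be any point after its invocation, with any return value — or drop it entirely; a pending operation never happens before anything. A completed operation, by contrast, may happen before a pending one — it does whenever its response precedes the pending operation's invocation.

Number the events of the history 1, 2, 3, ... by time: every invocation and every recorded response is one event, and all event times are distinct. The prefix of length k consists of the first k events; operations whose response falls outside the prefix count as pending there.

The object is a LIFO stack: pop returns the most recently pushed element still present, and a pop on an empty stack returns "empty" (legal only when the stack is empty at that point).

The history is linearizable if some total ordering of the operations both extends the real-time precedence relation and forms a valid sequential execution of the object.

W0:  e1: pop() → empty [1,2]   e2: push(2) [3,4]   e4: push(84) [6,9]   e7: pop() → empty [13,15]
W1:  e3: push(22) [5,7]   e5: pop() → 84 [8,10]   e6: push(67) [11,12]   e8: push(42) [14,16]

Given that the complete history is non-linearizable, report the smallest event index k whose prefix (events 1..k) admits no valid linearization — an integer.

15

events 1..14 are linearizable, e.g. via e1, e2, e3, e4, e5, e6:
step 1: e1 pop() → empty — stack <>
step 2: e2 push(2) — stack <2>
step 3: e3 push(22) — stack <2,22>
step 4: e4 push(84) — stack <2,22,84>
step 5: e5 pop() → 84 — stack <2,22>
step 6: e6 push(67) — stack <2,22,67>
include event 15 — e7 responding at 15 — and every candidate order breaks
every completion of the 1 pending operation (e8) was checked; none linearizes
sample order e1, e2, e3, e4, e5, e6, e7 (pending dropped) stalls at step 7 — e7 pop() → empty has no legal effect
sample order e1, e2, e3, e5, e4, e6, e7 (pending dropped) stalls at step 4 — e5 pop() → 84 has no legal effect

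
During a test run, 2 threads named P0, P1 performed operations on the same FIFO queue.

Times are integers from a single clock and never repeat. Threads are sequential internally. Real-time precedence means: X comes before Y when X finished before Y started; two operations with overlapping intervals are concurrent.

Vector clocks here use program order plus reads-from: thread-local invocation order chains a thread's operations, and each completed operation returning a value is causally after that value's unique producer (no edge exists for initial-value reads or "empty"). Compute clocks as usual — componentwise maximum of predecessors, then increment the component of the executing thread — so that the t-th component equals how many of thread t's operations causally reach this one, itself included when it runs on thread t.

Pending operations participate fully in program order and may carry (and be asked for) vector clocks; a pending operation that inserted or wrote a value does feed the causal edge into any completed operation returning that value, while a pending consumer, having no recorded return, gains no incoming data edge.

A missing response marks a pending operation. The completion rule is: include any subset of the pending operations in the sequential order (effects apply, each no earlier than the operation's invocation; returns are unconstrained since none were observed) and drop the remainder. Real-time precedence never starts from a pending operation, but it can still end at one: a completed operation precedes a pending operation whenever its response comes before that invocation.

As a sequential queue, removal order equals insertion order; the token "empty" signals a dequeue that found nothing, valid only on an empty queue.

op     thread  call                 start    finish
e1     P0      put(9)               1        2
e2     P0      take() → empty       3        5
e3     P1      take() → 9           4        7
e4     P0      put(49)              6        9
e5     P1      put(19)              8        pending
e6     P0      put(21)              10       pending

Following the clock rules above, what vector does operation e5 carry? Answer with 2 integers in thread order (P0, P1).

(1, 2)

e1, invoked 1, has no incoming edges; only P0's bump applies → (1, 0)
VC(e3, invoked at 4): max of VC(e1)=(1, 0), then +1 on thread P1 → (1, 1)
VC(e2, invoked at 3): max of VC(e1)=(1, 0), then +1 on thread P0 → (2, 0)
VC(e5, invoked at 8): max of VC(e3)=(1, 1), then +1 on thread P1 → (1, 2)
VC(e4, invoked at 6): max of VC(e2)=(2, 0), then +1 on thread P0 → (3, 0)
VC(e6, invoked at 10): max of VC(e4)=(3, 0), then +1 on thread P0 → (4, 0)
target: VC(e5) = (1, 2)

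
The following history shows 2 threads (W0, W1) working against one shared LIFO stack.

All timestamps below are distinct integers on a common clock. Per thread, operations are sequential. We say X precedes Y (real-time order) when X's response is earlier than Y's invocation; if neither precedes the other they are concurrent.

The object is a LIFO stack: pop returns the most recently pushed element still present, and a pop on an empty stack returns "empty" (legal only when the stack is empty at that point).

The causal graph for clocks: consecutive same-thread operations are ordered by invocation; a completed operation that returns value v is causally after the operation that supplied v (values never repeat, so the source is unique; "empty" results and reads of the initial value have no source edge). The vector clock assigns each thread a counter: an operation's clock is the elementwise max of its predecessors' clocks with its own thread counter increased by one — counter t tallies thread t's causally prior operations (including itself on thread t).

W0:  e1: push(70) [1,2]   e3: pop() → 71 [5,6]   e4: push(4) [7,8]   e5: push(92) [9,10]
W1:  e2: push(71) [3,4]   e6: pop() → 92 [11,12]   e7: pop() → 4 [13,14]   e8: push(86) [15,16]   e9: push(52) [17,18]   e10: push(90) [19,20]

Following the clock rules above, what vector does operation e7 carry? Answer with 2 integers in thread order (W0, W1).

invoked at 3, e2 has no predecessors; its own W1 bump gives (0, 1)
invoked at 1, e1 has no predecessors; its own W0 bump gives (1, 0)
e3 (invocation 5): componentwise max over VC(e1)=(1, 0), VC(e2)=(0, 1), +1 at W0, giving (2, 1)
e4 (invocation 7): componentwise max over VC(e3)=(2, 1), +1 at W0, giving (3, 1)
e5 (invocation 9): componentwise max over VC(e4)=(3, 1), +1 at W0, giving (4, 1)
e6 (invocation 11): componentwise max over VC(e2)=(0, 1), VC(e5)=(4, 1), +1 at W1, giving (4, 2)
e7 (invocation 13): componentwise max over VC(e4)=(3, 1), VC(e6)=(4, 2), +1 at W1, giving (4, 3)
e8 (invocation 15): componentwise max over VC(e7)=(4, 3), +1 at W1, giving (4, 4)
e9 (invocation 17): componentwise max over VC(e8)=(4, 4), +1 at W1, giving (4, 5)
e10 (invocation 19): componentwise max over VC(e9)=(4, 5), +1 at W1, giving (4, 6)
target: VC(e7) = (4, 3)

(4, 3)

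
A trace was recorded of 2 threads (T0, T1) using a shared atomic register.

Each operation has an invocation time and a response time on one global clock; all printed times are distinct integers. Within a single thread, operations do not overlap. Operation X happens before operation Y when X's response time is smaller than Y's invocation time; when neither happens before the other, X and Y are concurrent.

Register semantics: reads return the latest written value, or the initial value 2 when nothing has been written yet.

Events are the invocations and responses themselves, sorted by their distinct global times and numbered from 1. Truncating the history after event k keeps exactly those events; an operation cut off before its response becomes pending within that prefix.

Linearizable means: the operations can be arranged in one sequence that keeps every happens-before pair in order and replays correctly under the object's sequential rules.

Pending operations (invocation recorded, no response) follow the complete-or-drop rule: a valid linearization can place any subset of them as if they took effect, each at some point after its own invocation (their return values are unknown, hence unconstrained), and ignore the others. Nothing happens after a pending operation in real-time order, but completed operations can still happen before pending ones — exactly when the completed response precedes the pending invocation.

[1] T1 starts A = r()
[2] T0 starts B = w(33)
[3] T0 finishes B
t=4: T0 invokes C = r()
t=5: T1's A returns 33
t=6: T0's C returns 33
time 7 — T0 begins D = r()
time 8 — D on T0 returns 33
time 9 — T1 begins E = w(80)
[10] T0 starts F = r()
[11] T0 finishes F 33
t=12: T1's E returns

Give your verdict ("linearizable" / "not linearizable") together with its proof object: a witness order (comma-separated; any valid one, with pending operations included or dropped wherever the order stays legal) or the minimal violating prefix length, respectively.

after step 1 (B w(33)): value 33
after step 2 (A r() → 33): value 33
after step 3 (C r() → 33): value 33
after step 4 (D r() → 33): value 33
after step 5 (F r() → 33): value 33
after step 6 (E w(80)): value 80

linearizable — witness: B, A, C, D, F, E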